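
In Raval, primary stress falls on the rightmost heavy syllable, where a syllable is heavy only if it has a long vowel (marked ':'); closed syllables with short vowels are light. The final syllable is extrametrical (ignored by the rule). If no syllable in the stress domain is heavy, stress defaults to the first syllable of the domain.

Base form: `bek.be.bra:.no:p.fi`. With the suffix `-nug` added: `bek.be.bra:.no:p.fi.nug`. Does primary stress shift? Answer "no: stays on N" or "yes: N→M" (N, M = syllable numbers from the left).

no: stays on 4

Base `bek.be.bra:.no:p.fi` (5 syllables):
  The final syllable (5, fi) is extrametrical; the stress domain is syllables 1–4.
  Weights: 1 bek L, 2 be L, 3 bra: H, 4 no:p H.
  Heavy syllables in the domain: 3, 4. The rightmost is syllable 4 (no:p).
  → primary stress on syllable 4.
Suffixed `bek.be.bra:.no:p.fi.nug` (6 syllables):
  The final syllable (6, nug) is extrametrical; the stress domain is syllables 1–5.
  Weights: 1 bek L, 2 be L, 3 bra: H, 4 no:p H, 5 fi L.
  Heavy syllables in the domain: 3, 4. The rightmost is syllable 4 (no:p).
  → primary stress on syllable 4.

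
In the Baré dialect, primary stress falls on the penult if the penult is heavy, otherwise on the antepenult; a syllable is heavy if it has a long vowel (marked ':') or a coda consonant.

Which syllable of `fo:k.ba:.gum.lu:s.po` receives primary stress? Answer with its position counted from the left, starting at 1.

Weights: 3 gum H, 4 lu:s H, 5 po L.
The penult (syllable 4, lu:s) is heavy, so it takes stress.
Primary stress: syllable 4 → fo:k.ba:.gum.ˈlu:s.po.

4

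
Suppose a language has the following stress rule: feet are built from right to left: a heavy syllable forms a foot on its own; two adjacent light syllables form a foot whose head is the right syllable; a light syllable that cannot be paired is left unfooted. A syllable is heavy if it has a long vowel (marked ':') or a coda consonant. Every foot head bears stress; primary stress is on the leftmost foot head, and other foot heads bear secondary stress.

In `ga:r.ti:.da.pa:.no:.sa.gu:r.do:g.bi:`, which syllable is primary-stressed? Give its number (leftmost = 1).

1

Weights: 1 ga:r H, 2 ti: H, 3 da L, 4 pa: H, 5 no: H, 6 sa L, 7 gu:r H, 8 do:g H, 9 bi: H.
Parse right to left (heavy = foot alone; LL = one foot; stranded L unfooted): (ˈga:r) (ˈti:) da (ˈpa:) (ˈno:) sa (ˈgu:r) (ˈdo:g) (ˈbi:).
Foot heads: 1, 2, 4, 5, 7, 8, 9.
Primary stress on the leftmost head = syllable 1.
Primary stress: syllable 1 → ˈga:r.ti:.da.pa:.no:.sa.gu:r.do:g.bi:.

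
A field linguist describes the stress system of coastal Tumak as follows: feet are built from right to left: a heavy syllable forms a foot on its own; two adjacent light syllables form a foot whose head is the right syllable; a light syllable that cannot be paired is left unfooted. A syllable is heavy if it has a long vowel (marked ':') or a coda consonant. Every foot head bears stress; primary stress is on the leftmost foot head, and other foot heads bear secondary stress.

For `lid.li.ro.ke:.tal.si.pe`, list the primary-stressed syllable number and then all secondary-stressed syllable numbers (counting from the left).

Weights: 1 lid H, 2 li L, 3 ro L, 4 ke: H, 5 tal H, 6 si L, 7 pe L.
Parse right to left (heavy = foot alone; LL = one foot; stranded L unfooted): (ˈlid) (li.ˈro) (ˈke:) (ˈtal) (si.ˈpe).
Foot heads: 1, 3, 4, 5, 7.
Primary stress on the leftmost head = syllable 1.
Secondary stress on 3, 4, 5, 7: ˈlid.li.ˌro.ˌke:.ˌtal.si.ˌpe.

primary 1, secondary 3, 4, 5, 7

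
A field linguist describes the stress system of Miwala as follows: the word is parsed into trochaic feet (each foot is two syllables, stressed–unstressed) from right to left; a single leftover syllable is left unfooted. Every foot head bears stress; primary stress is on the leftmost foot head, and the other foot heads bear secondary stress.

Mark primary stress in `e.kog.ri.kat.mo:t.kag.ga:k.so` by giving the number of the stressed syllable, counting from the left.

Parse right to left into trochaic (ˈσσ) feet: (ˈe.kog) (ˈri.kat) (ˈmo:t.kag) (ˈga:k.so).
Foot heads (stressed positions): 1, 3, 5, 7.
End Rule Leftmost: primary stress on the leftmost head = syllable 1.
Primary stress: syllable 1 → ˈe.kog.ri.kat.mo:t.kag.ga:k.so.

1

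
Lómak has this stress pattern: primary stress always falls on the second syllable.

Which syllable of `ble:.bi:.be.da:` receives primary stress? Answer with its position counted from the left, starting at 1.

The word has 4 syllables; the second syllable is syllable 2 (bi:).
Primary stress: syllable 2 → ble:.ˈbi:.be.da:.

2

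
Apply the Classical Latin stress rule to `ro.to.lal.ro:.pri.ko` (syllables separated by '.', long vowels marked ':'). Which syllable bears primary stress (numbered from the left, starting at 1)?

4

Classical Latin: stress the penult if heavy (long vowel or closed), else the antepenult.
Weights: 4 ro: H, 5 pri L, 6 ko L.
The penult (syllable 5, pri) is light, so stress falls on the antepenult (syllable 4, ro:).
Stress on syllable 4: ro.to.lal.ˈro:.pri.ko.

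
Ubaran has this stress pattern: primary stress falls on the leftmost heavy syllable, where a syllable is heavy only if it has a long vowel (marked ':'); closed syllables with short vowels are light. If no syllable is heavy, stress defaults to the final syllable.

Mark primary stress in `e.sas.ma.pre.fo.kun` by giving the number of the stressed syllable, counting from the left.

Weights: 1 e L, 2 sas L, 3 ma L, 4 pre L, 5 fo L, 6 kun L.
No heavy syllable in the domain; default to the final syllable = syllable 6.
Primary stress: syllable 6 → e.sas.ma.pre.fo.ˈkun.

6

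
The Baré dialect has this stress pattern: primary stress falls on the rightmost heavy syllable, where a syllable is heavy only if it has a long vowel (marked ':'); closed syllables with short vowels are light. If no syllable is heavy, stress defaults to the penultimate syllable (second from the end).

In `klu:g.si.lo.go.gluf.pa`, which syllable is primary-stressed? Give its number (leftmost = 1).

1

Weights: 1 klu:g H, 2 si L, 3 lo L, 4 go L, 5 gluf L, 6 pa L.
Heavy syllables in the domain: 1. The rightmost is syllable 1 (klu:g).
Primary stress: syllable 1 → ˈklu:g.si.lo.go.gluf.pa.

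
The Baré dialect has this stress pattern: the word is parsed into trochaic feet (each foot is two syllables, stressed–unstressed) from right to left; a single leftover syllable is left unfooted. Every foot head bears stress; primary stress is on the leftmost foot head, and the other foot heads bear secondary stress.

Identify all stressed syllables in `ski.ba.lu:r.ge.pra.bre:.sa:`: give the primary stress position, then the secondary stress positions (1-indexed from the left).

primary 2, secondary 4, 6

Parse right to left into trochaic (ˈσσ) feet: ski (ˈba.lu:r) (ˈge.pra) (ˈbre:.sa:). Syllable 1 is left unfooted.
Foot heads (stressed positions): 2, 4, 6.
End Rule Leftmost: primary stress on the leftmost head = syllable 2.
Secondary stress on 4, 6: ski.ˈba.lu:r.ˌge.pra.ˌbre:.sa:.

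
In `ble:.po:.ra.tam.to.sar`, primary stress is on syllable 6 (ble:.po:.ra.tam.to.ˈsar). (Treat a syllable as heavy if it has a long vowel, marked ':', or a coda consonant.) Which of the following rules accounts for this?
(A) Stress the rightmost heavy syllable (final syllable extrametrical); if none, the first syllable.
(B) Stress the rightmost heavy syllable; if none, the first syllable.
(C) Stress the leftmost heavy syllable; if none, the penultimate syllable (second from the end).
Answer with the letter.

Rule A → syllable 4 (observed: 6).
Rule B → syllable 6 ✓.
Rule C → syllable 1 (observed: 6).

B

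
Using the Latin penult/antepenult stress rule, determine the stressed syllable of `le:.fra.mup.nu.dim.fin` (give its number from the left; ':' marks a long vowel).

Classical Latin: stress the penult if heavy (long vowel or closed), else the antepenult.
Weights: 4 nu L, 5 dim H, 6 fin H.
The penult (syllable 5, dim) is heavy, so it takes stress.
Stress on syllable 5: le:.fra.mup.nu.ˈdim.fin.

5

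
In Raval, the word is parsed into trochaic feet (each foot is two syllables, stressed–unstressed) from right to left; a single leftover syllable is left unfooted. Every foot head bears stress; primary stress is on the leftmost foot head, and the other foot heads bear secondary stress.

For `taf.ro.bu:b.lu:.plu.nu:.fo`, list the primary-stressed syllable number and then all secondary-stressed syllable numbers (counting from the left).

Parse right to left into trochaic (ˈσσ) feet: taf (ˈro.bu:b) (ˈlu:.plu) (ˈnu:.fo). Syllable 1 is left unfooted.
Foot heads (stressed positions): 2, 4, 6.
End Rule Leftmost: primary stress on the leftmost head = syllable 2.
Secondary stress on 4, 6: taf.ˈro.bu:b.ˌlu:.plu.ˌnu:.fo.

primary 2, secondary 4, 6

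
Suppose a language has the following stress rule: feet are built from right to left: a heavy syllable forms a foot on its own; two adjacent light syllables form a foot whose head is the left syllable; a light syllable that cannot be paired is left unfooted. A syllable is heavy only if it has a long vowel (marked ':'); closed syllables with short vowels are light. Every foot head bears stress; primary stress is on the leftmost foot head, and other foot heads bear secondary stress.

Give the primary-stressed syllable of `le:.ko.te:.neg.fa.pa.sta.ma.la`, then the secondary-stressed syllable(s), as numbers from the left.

Weights: 1 le: H, 2 ko L, 3 te: H, 4 neg L, 5 fa L, 6 pa L, 7 sta L, 8 ma L, 9 la L.
Parse right to left (heavy = foot alone; LL = one foot; stranded L unfooted): (ˈle:) ko (ˈte:) (ˈneg.fa) (ˈpa.sta) (ˈma.la).
Foot heads: 1, 3, 4, 6, 8.
Primary stress on the leftmost head = syllable 1.
Secondary stress on 3, 4, 6, 8: ˈle:.ko.ˌte:.ˌneg.fa.ˌpa.sta.ˌma.la.

primary 1, secondary 3, 4, 6, 8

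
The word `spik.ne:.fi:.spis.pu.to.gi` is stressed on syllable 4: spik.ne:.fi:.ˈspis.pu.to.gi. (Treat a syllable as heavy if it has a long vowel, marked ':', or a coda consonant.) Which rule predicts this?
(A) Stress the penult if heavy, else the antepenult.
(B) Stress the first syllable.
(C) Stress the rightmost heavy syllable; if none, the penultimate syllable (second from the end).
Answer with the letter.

C

Rule A → syllable 5 (observed: 4).
Rule B → syllable 1 (observed: 4).
Rule C → syllable 4 ✓.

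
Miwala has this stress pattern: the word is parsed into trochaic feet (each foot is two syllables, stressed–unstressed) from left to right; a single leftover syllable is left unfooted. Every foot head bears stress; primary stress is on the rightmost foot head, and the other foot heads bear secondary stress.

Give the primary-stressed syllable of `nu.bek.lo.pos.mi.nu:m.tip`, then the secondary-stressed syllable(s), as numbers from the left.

Parse left to right into trochaic (ˈσσ) feet: (ˈnu.bek) (ˈlo.pos) (ˈmi.nu:m) tip. Syllable 7 is left unfooted.
Foot heads (stressed positions): 1, 3, 5.
End Rule Rightmost: primary stress on the rightmost head = syllable 5.
Secondary stress on 1, 3: ˌnu.bek.ˌlo.pos.ˈmi.nu:m.tip.

primary 5, secondary 1, 3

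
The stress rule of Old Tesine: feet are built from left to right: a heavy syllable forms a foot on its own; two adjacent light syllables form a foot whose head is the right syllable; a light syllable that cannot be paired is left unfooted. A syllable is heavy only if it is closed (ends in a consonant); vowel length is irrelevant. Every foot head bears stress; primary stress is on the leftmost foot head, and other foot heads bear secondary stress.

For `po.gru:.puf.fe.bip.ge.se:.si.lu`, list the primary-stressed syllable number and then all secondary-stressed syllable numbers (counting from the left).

Weights: 1 po L, 2 gru: L, 3 puf H, 4 fe L, 5 bip H, 6 ge L, 7 se: L, 8 si L, 9 lu L.
Parse left to right (heavy = foot alone; LL = one foot; stranded L unfooted): (po.ˈgru:) (ˈpuf) fe (ˈbip) (ge.ˈse:) (si.ˈlu).
Foot heads: 2, 3, 5, 7, 9.
Primary stress on the leftmost head = syllable 2.
Secondary stress on 3, 5, 7, 9: po.ˈgru:.ˌpuf.fe.ˌbip.ge.ˌse:.si.ˌlu.

primary 2, secondary 3, 5, 7, 9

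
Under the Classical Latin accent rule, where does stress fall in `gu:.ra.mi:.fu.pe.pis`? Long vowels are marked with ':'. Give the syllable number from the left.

4

Classical Latin: stress the penult if heavy (long vowel or closed), else the antepenult.
Weights: 4 fu L, 5 pe L, 6 pis H.
The penult (syllable 5, pe) is light, so stress falls on the antepenult (syllable 4, fu).
Stress on syllable 4: gu:.ra.mi:.ˈfu.pe.pis.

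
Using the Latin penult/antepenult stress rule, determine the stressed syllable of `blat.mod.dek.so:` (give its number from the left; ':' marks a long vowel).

Classical Latin: stress the penult if heavy (long vowel or closed), else the antepenult.
Weights: 2 mod H, 3 dek H, 4 so: H.
The penult (syllable 3, dek) is heavy, so it takes stress.
Stress on syllable 3: blat.mod.ˈdek.so:.

3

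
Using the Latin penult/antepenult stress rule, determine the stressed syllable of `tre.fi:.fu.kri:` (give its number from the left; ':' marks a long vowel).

2

Classical Latin: stress the penult if heavy (long vowel or closed), else the antepenult.
Weights: 2 fi: H, 3 fu L, 4 kri: H.
The penult (syllable 3, fu) is light, so stress falls on the antepenult (syllable 2, fi:).
Stress on syllable 2: tre.ˈfi:.fu.kri:.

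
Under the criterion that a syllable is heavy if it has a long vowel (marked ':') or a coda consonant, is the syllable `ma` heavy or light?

light

`ma`: short vowel, open (no coda). Short vowel, open → light.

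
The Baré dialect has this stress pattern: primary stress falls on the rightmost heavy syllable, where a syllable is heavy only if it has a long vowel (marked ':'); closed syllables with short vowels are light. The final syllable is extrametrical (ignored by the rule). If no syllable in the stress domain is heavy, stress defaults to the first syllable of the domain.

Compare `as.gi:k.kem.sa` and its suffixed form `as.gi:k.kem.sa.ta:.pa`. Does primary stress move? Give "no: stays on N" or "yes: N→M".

Base `as.gi:k.kem.sa` (4 syllables):
  The final syllable (4, sa) is extrametrical; the stress domain is syllables 1–3.
  Weights: 1 as L, 2 gi:k H, 3 kem L.
  Heavy syllables in the domain: 2. The rightmost is syllable 2 (gi:k).
  → primary stress on syllable 2.
Suffixed `as.gi:k.kem.sa.ta:.pa` (6 syllables):
  The final syllable (6, pa) is extrametrical; the stress domain is syllables 1–5.
  Weights: 1 as L, 2 gi:k H, 3 kem L, 4 sa L, 5 ta: H.
  Heavy syllables in the domain: 2, 5. The rightmost is syllable 5 (ta:).
  → primary stress on syllable 5.

yes: 2→5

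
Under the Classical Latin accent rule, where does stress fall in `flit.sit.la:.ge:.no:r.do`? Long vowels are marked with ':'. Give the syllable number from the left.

Classical Latin: stress the penult if heavy (long vowel or closed), else the antepenult.
Weights: 4 ge: H, 5 no:r H, 6 do L.
The penult (syllable 5, no:r) is heavy, so it takes stress.
Stress on syllable 5: flit.sit.la:.ge:.ˈno:r.do.

5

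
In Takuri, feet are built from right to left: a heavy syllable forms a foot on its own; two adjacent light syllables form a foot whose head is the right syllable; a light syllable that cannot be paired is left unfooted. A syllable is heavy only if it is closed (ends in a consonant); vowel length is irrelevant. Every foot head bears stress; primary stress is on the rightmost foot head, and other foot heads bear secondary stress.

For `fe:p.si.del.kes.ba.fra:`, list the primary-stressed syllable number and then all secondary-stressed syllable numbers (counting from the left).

primary 6, secondary 1, 3, 4

Weights: 1 fe:p H, 2 si L, 3 del H, 4 kes H, 5 ba L, 6 fra: L.
Parse right to left (heavy = foot alone; LL = one foot; stranded L unfooted): (ˈfe:p) si (ˈdel) (ˈkes) (ba.ˈfra:).
Foot heads: 1, 3, 4, 6.
Primary stress on the rightmost head = syllable 6.
Secondary stress on 1, 3, 4: ˌfe:p.si.ˌdel.ˌkes.ba.ˈfra:.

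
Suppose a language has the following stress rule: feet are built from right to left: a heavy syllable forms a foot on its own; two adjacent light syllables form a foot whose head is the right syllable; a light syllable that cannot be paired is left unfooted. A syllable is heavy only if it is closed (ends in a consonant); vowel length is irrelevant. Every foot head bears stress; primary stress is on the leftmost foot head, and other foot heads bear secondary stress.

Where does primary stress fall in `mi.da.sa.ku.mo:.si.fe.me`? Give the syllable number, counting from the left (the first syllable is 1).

Weights: 1 mi L, 2 da L, 3 sa L, 4 ku L, 5 mo: L, 6 si L, 7 fe L, 8 me L.
Parse right to left (heavy = foot alone; LL = one foot; stranded L unfooted): (mi.ˈda) (sa.ˈku) (mo:.ˈsi) (fe.ˈme).
Foot heads: 2, 4, 6, 8.
Primary stress on the leftmost head = syllable 2.
Primary stress: syllable 2 → mi.ˈda.sa.ku.mo:.si.fe.me.

2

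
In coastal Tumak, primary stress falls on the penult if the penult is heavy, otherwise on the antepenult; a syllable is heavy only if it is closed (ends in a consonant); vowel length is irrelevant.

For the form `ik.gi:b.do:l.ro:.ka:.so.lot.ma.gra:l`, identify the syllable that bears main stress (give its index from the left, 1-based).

7

Weights: 7 lot H, 8 ma L, 9 gra:l H.
The penult (syllable 8, ma) is light, so stress falls on the antepenult (syllable 7, lot).
Primary stress: syllable 7 → ik.gi:b.do:l.ro:.ka:.so.ˈlot.ma.gra:l.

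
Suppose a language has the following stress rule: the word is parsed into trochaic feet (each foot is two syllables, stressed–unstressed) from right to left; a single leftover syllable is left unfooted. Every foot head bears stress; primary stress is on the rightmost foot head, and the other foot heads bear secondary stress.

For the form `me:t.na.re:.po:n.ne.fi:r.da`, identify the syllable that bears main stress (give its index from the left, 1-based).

Parse right to left into trochaic (ˈσσ) feet: me:t (ˈna.re:) (ˈpo:n.ne) (ˈfi:r.da). Syllable 1 is left unfooted.
Foot heads (stressed positions): 2, 4, 6.
End Rule Rightmost: primary stress on the rightmost head = syllable 6.
Primary stress: syllable 6 → me:t.na.re:.po:n.ne.ˈfi:r.da.

6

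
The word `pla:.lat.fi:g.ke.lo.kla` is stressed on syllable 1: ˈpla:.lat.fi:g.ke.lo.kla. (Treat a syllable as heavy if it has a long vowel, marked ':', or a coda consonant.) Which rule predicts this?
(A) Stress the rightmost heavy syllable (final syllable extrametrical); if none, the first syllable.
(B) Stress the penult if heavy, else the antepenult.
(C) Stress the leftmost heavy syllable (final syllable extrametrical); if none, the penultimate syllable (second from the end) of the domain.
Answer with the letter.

Rule A → syllable 3 (observed: 1).
Rule B → syllable 4 (observed: 1).
Rule C → syllable 1 ✓.

C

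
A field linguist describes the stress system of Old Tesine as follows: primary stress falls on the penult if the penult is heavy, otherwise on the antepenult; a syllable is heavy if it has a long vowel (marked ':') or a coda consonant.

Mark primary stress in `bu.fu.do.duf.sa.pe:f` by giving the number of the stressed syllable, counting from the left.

4

Weights: 4 duf H, 5 sa L, 6 pe:f H.
The penult (syllable 5, sa) is light, so stress falls on the antepenult (syllable 4, duf).
Primary stress: syllable 4 → bu.fu.do.ˈduf.sa.pe:f.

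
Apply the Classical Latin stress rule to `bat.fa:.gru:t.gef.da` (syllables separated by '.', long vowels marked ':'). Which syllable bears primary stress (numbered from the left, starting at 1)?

Classical Latin: stress the penult if heavy (long vowel or closed), else the antepenult.
Weights: 3 gru:t H, 4 gef H, 5 da L.
The penult (syllable 4, gef) is heavy, so it takes stress.
Stress on syllable 4: bat.fa:.gru:t.ˈgef.da.

4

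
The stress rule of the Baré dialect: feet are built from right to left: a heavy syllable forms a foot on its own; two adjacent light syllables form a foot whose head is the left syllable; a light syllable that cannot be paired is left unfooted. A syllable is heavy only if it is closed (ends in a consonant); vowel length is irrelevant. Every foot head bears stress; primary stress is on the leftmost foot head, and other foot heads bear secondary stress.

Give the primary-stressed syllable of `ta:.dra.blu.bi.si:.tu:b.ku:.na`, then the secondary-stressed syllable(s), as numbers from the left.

Weights: 1 ta: L, 2 dra L, 3 blu L, 4 bi L, 5 si: L, 6 tu:b H, 7 ku: L, 8 na L.
Parse right to left (heavy = foot alone; LL = one foot; stranded L unfooted): ta: (ˈdra.blu) (ˈbi.si:) (ˈtu:b) (ˈku:.na).
Foot heads: 2, 4, 6, 7.
Primary stress on the leftmost head = syllable 2.
Secondary stress on 4, 6, 7: ta:.ˈdra.blu.ˌbi.si:.ˌtu:b.ˌku:.na.

primary 2, secondary 4, 6, 7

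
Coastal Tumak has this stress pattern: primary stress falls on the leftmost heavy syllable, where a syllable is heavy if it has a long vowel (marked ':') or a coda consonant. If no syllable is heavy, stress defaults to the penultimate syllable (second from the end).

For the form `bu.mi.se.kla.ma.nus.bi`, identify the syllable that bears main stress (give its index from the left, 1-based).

Weights: 1 bu L, 2 mi L, 3 se L, 4 kla L, 5 ma L, 6 nus H, 7 bi L.
Heavy syllables in the domain: 6. The leftmost is syllable 6 (nus).
Primary stress: syllable 6 → bu.mi.se.kla.ma.ˈnus.bi.

6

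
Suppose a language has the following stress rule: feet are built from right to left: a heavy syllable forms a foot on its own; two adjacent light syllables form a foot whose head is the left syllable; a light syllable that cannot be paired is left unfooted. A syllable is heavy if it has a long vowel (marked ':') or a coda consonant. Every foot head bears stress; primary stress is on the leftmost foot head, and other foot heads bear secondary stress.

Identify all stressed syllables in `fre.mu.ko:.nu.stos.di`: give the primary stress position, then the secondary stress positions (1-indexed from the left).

primary 1, secondary 3, 5

Weights: 1 fre L, 2 mu L, 3 ko: H, 4 nu L, 5 stos H, 6 di L.
Parse right to left (heavy = foot alone; LL = one foot; stranded L unfooted): (ˈfre.mu) (ˈko:) nu (ˈstos) di.
Foot heads: 1, 3, 5.
Primary stress on the leftmost head = syllable 1.
Secondary stress on 3, 5: ˈfre.mu.ˌko:.nu.ˌstos.di.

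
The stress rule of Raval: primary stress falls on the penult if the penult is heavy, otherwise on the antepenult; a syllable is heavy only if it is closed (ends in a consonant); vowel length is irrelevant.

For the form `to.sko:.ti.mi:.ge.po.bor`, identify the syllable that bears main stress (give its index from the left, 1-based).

Weights: 5 ge L, 6 po L, 7 bor H.
The penult (syllable 6, po) is light, so stress falls on the antepenult (syllable 5, ge).
Primary stress: syllable 5 → to.sko:.ti.mi:.ˈge.po.bor.

5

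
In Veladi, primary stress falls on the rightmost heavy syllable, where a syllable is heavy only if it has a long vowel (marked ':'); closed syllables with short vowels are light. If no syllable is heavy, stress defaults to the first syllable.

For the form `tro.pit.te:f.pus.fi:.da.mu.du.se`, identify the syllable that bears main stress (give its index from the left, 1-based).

5

Weights: 1 tro L, 2 pit L, 3 te:f H, 4 pus L, 5 fi: H, 6 da L, 7 mu L, 8 du L, 9 se L.
Heavy syllables in the domain: 3, 5. The rightmost is syllable 5 (fi:).
Primary stress: syllable 5 → tro.pit.te:f.pus.ˈfi:.da.mu.du.se.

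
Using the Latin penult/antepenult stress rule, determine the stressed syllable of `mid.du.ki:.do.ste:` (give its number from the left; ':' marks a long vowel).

Classical Latin: stress the penult if heavy (long vowel or closed), else the antepenult.
Weights: 3 ki: H, 4 do L, 5 ste: H.
The penult (syllable 4, do) is light, so stress falls on the antepenult (syllable 3, ki:).
Stress on syllable 3: mid.du.ˈki:.do.ste:.

3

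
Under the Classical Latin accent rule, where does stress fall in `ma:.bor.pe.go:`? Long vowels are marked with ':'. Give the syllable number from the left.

2

Classical Latin: stress the penult if heavy (long vowel or closed), else the antepenult.
Weights: 2 bor H, 3 pe L, 4 go: H.
The penult (syllable 3, pe) is light, so stress falls on the antepenult (syllable 2, bor).
Stress on syllable 2: ma:.ˈbor.pe.go:.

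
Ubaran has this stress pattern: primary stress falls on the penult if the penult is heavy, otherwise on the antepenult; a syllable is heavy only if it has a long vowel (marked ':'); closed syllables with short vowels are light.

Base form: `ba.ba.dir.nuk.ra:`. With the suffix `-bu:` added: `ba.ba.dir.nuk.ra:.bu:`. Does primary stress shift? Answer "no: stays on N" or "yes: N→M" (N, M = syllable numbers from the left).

Base `ba.ba.dir.nuk.ra:` (5 syllables):
  Weights: 3 dir L, 4 nuk L, 5 ra: H.
  The penult (syllable 4, nuk) is light, so stress falls on the antepenult (syllable 3, dir).
  → primary stress on syllable 3.
Suffixed `ba.ba.dir.nuk.ra:.bu:` (6 syllables):
  Weights: 4 nuk L, 5 ra: H, 6 bu: H.
  The penult (syllable 5, ra:) is heavy, so it takes stress.
  → primary stress on syllable 5.

yes: 3→5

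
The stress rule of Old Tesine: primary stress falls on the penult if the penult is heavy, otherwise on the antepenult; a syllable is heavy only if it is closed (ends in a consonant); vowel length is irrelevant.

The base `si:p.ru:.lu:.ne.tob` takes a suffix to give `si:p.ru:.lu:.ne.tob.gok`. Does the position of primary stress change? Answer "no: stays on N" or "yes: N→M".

yes: 3→5

Base `si:p.ru:.lu:.ne.tob` (5 syllables):
  Weights: 3 lu: L, 4 ne L, 5 tob H.
  The penult (syllable 4, ne) is light, so stress falls on the antepenult (syllable 3, lu:).
  → primary stress on syllable 3.
Suffixed `si:p.ru:.lu:.ne.tob.gok` (6 syllables):
  Weights: 4 ne L, 5 tob H, 6 gok H.
  The penult (syllable 5, tob) is heavy, so it takes stress.
  → primary stress on syllable 5.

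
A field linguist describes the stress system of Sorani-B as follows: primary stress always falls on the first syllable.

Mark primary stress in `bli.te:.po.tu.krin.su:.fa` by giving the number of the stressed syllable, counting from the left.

The word has 7 syllables; the first syllable is syllable 1 (bli).
Primary stress: syllable 1 → ˈbli.te:.po.tu.krin.su:.fa.

1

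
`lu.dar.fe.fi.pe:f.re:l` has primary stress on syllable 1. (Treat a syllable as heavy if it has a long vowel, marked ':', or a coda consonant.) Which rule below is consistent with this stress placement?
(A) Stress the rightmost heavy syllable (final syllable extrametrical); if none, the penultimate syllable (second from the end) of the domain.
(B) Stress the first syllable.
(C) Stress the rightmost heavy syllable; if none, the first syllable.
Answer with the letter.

Rule A → syllable 5 (observed: 1).
Rule B → syllable 1 ✓.
Rule C → syllable 6 (observed: 1).

B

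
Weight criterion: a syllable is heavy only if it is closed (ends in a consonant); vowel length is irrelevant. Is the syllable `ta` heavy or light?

light

`ta`: short vowel, open (no coda). Open (no coda) → light.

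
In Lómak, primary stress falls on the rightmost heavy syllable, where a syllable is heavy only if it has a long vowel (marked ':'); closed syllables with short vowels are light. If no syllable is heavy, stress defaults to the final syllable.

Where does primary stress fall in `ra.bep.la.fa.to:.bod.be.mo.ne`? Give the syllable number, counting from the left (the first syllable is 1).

5

Weights: 1 ra L, 2 bep L, 3 la L, 4 fa L, 5 to: H, 6 bod L, 7 be L, 8 mo L, 9 ne L.
Heavy syllables in the domain: 5. The rightmost is syllable 5 (to:).
Primary stress: syllable 5 → ra.bep.la.fa.ˈto:.bod.be.mo.ne.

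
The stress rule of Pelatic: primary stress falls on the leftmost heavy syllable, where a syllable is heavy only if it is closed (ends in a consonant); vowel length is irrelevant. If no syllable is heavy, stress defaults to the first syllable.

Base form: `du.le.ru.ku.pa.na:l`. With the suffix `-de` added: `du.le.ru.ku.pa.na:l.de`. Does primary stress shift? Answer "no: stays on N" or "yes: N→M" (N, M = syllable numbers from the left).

no: stays on 6

Base `du.le.ru.ku.pa.na:l` (6 syllables):
  Weights: 1 du L, 2 le L, 3 ru L, 4 ku L, 5 pa L, 6 na:l H.
  Heavy syllables in the domain: 6. The leftmost is syllable 6 (na:l).
  → primary stress on syllable 6.
Suffixed `du.le.ru.ku.pa.na:l.de` (7 syllables):
  Weights: 1 du L, 2 le L, 3 ru L, 4 ku L, 5 pa L, 6 na:l H, 7 de L.
  Heavy syllables in the domain: 6. The leftmost is syllable 6 (na:l).
  → primary stress on syllable 6.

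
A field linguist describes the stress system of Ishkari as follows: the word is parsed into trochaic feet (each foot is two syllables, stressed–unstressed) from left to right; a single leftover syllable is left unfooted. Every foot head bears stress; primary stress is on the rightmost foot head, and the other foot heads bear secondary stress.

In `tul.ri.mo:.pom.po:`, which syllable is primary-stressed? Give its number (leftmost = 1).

3

Parse left to right into trochaic (ˈσσ) feet: (ˈtul.ri) (ˈmo:.pom) po:. Syllable 5 is left unfooted.
Foot heads (stressed positions): 1, 3.
End Rule Rightmost: primary stress on the rightmost head = syllable 3.
Primary stress: syllable 3 → tul.ri.ˈmo:.pom.po:.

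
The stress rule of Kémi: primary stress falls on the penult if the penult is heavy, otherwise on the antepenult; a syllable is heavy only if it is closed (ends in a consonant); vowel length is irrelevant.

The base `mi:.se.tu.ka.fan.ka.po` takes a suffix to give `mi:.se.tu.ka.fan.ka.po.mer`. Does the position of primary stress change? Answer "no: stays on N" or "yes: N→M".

Base `mi:.se.tu.ka.fan.ka.po` (7 syllables):
  Weights: 5 fan H, 6 ka L, 7 po L.
  The penult (syllable 6, ka) is light, so stress falls on the antepenult (syllable 5, fan).
  → primary stress on syllable 5.
Suffixed `mi:.se.tu.ka.fan.ka.po.mer` (8 syllables):
  Weights: 6 ka L, 7 po L, 8 mer H.
  The penult (syllable 7, po) is light, so stress falls on the antepenult (syllable 6, ka).
  → primary stress on syllable 6.

yes: 5→6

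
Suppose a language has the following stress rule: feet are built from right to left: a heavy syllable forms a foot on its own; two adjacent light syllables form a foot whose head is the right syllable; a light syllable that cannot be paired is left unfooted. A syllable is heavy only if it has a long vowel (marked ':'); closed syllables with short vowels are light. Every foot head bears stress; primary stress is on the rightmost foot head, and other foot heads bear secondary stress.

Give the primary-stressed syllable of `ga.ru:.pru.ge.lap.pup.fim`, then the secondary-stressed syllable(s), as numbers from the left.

primary 7, secondary 2, 5

Weights: 1 ga L, 2 ru: H, 3 pru L, 4 ge L, 5 lap L, 6 pup L, 7 fim L.
Parse right to left (heavy = foot alone; LL = one foot; stranded L unfooted): ga (ˈru:) pru (ge.ˈlap) (pup.ˈfim).
Foot heads: 2, 5, 7.
Primary stress on the rightmost head = syllable 7.
Secondary stress on 2, 5: ga.ˌru:.pru.ge.ˌlap.pup.ˈfim.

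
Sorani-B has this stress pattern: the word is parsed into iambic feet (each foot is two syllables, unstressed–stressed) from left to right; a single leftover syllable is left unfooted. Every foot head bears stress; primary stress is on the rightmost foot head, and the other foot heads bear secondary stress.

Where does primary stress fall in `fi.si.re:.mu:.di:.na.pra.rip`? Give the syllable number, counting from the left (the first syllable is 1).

8

Parse left to right into iambic (σˈσ) feet: (fi.ˈsi) (re:.ˈmu:) (di:.ˈna) (pra.ˈrip).
Foot heads (stressed positions): 2, 4, 6, 8.
End Rule Rightmost: primary stress on the rightmost head = syllable 8.
Primary stress: syllable 8 → fi.si.re:.mu:.di:.na.pra.ˈrip.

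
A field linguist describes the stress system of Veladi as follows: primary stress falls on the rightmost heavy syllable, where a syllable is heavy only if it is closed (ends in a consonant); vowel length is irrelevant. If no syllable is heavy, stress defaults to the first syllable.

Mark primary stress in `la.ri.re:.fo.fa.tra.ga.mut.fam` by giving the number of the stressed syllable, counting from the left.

Weights: 1 la L, 2 ri L, 3 re: L, 4 fo L, 5 fa L, 6 tra L, 7 ga L, 8 mut H, 9 fam H.
Heavy syllables in the domain: 8, 9. The rightmost is syllable 9 (fam).
Primary stress: syllable 9 → la.ri.re:.fo.fa.tra.ga.mut.ˈfam.

9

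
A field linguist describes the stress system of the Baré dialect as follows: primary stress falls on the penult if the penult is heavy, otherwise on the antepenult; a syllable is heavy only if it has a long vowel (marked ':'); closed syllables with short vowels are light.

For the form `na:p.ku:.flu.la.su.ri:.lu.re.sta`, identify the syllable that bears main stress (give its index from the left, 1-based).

7

Weights: 7 lu L, 8 re L, 9 sta L.
The penult (syllable 8, re) is light, so stress falls on the antepenult (syllable 7, lu).
Primary stress: syllable 7 → na:p.ku:.flu.la.su.ri:.ˈlu.re.sta.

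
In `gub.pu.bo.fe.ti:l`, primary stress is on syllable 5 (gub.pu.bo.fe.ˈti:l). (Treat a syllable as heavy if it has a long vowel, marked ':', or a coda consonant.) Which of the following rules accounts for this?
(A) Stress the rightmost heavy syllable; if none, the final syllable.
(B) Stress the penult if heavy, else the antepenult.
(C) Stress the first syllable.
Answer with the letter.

A

Rule A → syllable 5 ✓.
Rule B → syllable 3 (observed: 5).
Rule C → syllable 1 (observed: 5).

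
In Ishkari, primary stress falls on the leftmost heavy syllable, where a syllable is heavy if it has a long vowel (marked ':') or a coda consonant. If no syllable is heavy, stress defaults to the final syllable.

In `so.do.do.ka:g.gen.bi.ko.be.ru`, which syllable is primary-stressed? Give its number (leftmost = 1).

4

Weights: 1 so L, 2 do L, 3 do L, 4 ka:g H, 5 gen H, 6 bi L, 7 ko L, 8 be L, 9 ru L.
Heavy syllables in the domain: 4, 5. The leftmost is syllable 4 (ka:g).
Primary stress: syllable 4 → so.do.do.ˈka:g.gen.bi.ko.be.ru.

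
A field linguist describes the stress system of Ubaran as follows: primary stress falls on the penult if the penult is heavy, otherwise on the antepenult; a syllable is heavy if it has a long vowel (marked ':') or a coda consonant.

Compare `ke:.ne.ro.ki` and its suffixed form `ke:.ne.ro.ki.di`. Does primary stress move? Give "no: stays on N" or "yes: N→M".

Base `ke:.ne.ro.ki` (4 syllables):
  Weights: 2 ne L, 3 ro L, 4 ki L.
  The penult (syllable 3, ro) is light, so stress falls on the antepenult (syllable 2, ne).
  → primary stress on syllable 2.
Suffixed `ke:.ne.ro.ki.di` (5 syllables):
  Weights: 3 ro L, 4 ki L, 5 di L.
  The penult (syllable 4, ki) is light, so stress falls on the antepenult (syllable 3, ro).
  → primary stress on syllable 3.

yes: 2→3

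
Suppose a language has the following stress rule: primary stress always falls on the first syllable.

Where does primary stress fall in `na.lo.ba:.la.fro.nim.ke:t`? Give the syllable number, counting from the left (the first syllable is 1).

1

The word has 7 syllables; the first syllable is syllable 1 (na).
Primary stress: syllable 1 → ˈna.lo.ba:.la.fro.nim.ke:t.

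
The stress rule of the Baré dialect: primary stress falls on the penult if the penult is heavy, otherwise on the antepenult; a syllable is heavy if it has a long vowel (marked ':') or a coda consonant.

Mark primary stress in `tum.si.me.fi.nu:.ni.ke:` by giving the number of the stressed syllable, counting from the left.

5

Weights: 5 nu: H, 6 ni L, 7 ke: H.
The penult (syllable 6, ni) is light, so stress falls on the antepenult (syllable 5, nu:).
Primary stress: syllable 5 → tum.si.me.fi.ˈnu:.ni.ke:.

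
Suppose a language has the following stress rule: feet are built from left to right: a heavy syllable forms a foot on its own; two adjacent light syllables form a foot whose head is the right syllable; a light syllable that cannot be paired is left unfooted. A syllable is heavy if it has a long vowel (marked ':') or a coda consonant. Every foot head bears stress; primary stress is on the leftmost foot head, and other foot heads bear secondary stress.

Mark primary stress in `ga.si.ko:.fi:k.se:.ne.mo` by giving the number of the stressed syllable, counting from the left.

Weights: 1 ga L, 2 si L, 3 ko: H, 4 fi:k H, 5 se: H, 6 ne L, 7 mo L.
Parse left to right (heavy = foot alone; LL = one foot; stranded L unfooted): (ga.ˈsi) (ˈko:) (ˈfi:k) (ˈse:) (ne.ˈmo).
Foot heads: 2, 3, 4, 5, 7.
Primary stress on the leftmost head = syllable 2.
Primary stress: syllable 2 → ga.ˈsi.ko:.fi:k.se:.ne.mo.

2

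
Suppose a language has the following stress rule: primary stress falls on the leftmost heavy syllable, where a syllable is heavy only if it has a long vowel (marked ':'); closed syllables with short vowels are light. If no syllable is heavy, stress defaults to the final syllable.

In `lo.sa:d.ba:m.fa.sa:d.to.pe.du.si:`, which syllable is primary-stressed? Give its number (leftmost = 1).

Weights: 1 lo L, 2 sa:d H, 3 ba:m H, 4 fa L, 5 sa:d H, 6 to L, 7 pe L, 8 du L, 9 si: H.
Heavy syllables in the domain: 2, 3, 5, 9. The leftmost is syllable 2 (sa:d).
Primary stress: syllable 2 → lo.ˈsa:d.ba:m.fa.sa:d.to.pe.du.si:.

2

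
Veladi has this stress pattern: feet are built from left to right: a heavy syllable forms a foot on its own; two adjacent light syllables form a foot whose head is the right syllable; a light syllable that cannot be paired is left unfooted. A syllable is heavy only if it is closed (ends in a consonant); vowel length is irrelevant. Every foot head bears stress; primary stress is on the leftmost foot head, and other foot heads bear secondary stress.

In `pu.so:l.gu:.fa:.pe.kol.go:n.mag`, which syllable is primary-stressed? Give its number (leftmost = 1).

2

Weights: 1 pu L, 2 so:l H, 3 gu: L, 4 fa: L, 5 pe L, 6 kol H, 7 go:n H, 8 mag H.
Parse left to right (heavy = foot alone; LL = one foot; stranded L unfooted): pu (ˈso:l) (gu:.ˈfa:) pe (ˈkol) (ˈgo:n) (ˈmag).
Foot heads: 2, 4, 6, 7, 8.
Primary stress on the leftmost head = syllable 2.
Primary stress: syllable 2 → pu.ˈso:l.gu:.fa:.pe.kol.go:n.mag.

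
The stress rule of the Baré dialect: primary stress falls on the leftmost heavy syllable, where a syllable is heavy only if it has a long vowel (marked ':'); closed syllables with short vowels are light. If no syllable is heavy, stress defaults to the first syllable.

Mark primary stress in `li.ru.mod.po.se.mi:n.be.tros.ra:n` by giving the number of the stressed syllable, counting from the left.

6

Weights: 1 li L, 2 ru L, 3 mod L, 4 po L, 5 se L, 6 mi:n H, 7 be L, 8 tros L, 9 ra:n H.
Heavy syllables in the domain: 6, 9. The leftmost is syllable 6 (mi:n).
Primary stress: syllable 6 → li.ru.mod.po.se.ˈmi:n.be.tros.ra:n.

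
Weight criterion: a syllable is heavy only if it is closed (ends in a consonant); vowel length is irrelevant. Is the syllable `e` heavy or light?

`e`: short vowel, open (no coda). Open (no coda) → light.

light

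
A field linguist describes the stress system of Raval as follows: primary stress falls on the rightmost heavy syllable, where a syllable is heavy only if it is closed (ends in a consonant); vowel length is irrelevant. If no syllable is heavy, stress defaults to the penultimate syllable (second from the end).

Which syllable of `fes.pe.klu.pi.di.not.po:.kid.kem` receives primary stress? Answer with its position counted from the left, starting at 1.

9

Weights: 1 fes H, 2 pe L, 3 klu L, 4 pi L, 5 di L, 6 not H, 7 po: L, 8 kid H, 9 kem H.
Heavy syllables in the domain: 1, 6, 8, 9. The rightmost is syllable 9 (kem).
Primary stress: syllable 9 → fes.pe.klu.pi.di.not.po:.kid.ˈkem.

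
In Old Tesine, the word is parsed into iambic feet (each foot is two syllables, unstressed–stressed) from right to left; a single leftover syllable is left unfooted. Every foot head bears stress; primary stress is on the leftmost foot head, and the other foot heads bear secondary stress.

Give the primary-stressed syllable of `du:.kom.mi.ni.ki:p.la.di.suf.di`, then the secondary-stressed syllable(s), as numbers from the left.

Parse right to left into iambic (σˈσ) feet: du: (kom.ˈmi) (ni.ˈki:p) (la.ˈdi) (suf.ˈdi). Syllable 1 is left unfooted.
Foot heads (stressed positions): 3, 5, 7, 9.
End Rule Leftmost: primary stress on the leftmost head = syllable 3.
Secondary stress on 5, 7, 9: du:.kom.ˈmi.ni.ˌki:p.la.ˌdi.suf.ˌdi.

primary 3, secondary 5, 7, 9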